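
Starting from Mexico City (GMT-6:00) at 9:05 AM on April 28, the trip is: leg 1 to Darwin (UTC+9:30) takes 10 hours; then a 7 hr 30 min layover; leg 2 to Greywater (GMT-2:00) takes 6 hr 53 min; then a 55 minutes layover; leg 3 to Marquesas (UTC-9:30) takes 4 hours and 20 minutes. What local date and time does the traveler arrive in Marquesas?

11:13 AM on April 29

Convert departure to UTC: 9:05 AM + 6:00 = 3:05 PM UTC on Apr 28.
Add 10 hours leg 1 → 1:05 AM UTC (Apr 29).
Add 7 hours 30 minutes layover in Darwin → 8:35 AM UTC.
Add 6 hours and 53 minutes leg 2 → 3:28 PM UTC.
Add 55 minutes layover in Greywater → 4:23 PM UTC.
Add 4 hours and 20 minutes leg 3 → 8:43 PM UTC.
Marquesas is UTC−9:30, so local arrival = 8:43 PM − 9:30 = 11:13 AM on Apr 29.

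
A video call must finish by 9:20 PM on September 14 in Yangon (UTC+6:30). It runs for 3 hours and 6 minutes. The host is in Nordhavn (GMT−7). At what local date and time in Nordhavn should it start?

Target end time in UTC: 9:20 PM − 6:30 = 2:50 PM on Sep 14.
Subtract 3 hours 6 minutes → start 11:44 AM UTC on Sep 14.
Nordhavn is UTC−7:00: 11:44 AM − 7:00 = 4:44 AM on Sep 14.

4:44 AM on September 14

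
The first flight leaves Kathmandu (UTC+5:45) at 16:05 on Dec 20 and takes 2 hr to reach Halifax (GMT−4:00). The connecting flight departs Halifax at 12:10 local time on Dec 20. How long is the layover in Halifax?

Convert departure to UTC: 16:05 − 5:45 = 10:20 UTC on Dec 20.
Add 2 hours flight time → 12:20 UTC.
Halifax is UTC−4:00, so local arrival = 12:20 − 4:00 = 08:20 on Dec 20.
Layover = 12:10 − 08:20 = 3 hours 50 minutes.

3 hours 50 minutes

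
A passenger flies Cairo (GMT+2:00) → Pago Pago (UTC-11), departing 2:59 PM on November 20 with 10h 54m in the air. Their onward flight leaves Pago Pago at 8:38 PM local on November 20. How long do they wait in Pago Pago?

7 hours 45 minutes

Convert departure to UTC: 2:59 PM − 2:00 = 12:59 PM UTC on Nov 20.
Add 10 hours and 54 minutes flight time → 11:53 PM UTC.
Pago Pago is UTC−11:00, so local arrival = 11:53 PM − 11:00 = 12:53 PM on Nov 20.
Layover = 8:38 PM − 12:53 PM = 7 hours 45 minutes.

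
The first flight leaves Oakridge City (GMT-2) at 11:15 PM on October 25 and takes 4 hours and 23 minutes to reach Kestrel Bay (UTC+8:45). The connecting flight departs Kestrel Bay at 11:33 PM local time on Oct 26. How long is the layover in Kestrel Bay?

9 hours 10 minutes

Convert departure to UTC: 11:15 PM + 2:00 = 1:15 AM UTC on Oct 26.
Add 4 hours and 23 minutes flight time → 5:38 AM UTC.
Kestrel Bay is UTC+8:45, so local arrival = 5:38 AM + 8:45 = 2:23 PM on Oct 26.
Layover = 11:33 PM − 2:23 PM = 9 hours 10 minutes.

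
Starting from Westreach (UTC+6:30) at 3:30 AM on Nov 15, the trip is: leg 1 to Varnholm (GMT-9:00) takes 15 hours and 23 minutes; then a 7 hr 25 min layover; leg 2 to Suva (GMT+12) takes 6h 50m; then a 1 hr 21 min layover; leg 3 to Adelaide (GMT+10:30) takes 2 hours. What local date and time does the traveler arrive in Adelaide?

4:29 PM on Nov 16

Convert departure to UTC: 3:30 AM − 6:30 = 9:00 PM UTC on Nov 14.
Add 15 hours 23 minutes leg 1 → 12:23 PM UTC (Nov 15).
Add 7 hours 25 minutes layover in Varnholm → 7:48 PM UTC.
Add 6 hours 50 minutes leg 2 → 2:38 AM UTC (Nov 16).
Add 1 hour 21 minutes layover in Suva → 3:59 AM UTC.
Add 2 hours leg 3 → 5:59 AM UTC.
Adelaide is UTC+10:30, so local arrival = 5:59 AM + 10:30 = 4:29 PM on Nov 16.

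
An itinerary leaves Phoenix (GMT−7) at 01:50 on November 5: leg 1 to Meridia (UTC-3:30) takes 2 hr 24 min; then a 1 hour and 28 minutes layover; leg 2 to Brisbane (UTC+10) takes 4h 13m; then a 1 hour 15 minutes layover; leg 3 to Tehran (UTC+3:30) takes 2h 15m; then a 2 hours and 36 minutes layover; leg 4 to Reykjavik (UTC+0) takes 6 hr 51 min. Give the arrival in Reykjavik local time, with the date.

Convert departure to UTC: 01:50 + 7:00 = 08:50 UTC on Nov 5.
Add 2 hours 24 minutes leg 1 → 11:14 UTC.
Add 1 hour and 28 minutes layover in Meridia → 12:42 UTC.
Add 4 hours 13 minutes leg 2 → 16:55 UTC.
Add 1 hour and 15 minutes layover in Brisbane → 18:10 UTC.
Add 2 hours 15 minutes leg 3 → 20:25 UTC.
Add 2 hours and 36 minutes layover in Tehran → 23:01 UTC.
Add 6 hours and 51 minutes leg 4 → 05:52 UTC (Nov 6).
Reykjavik is UTC+0, so local arrival is the same: 05:52 on Nov 6.

05:52 on Nov 6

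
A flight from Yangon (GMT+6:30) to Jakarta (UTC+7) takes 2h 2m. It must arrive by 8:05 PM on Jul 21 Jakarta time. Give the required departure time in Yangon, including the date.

Target arrival in UTC: 8:05 PM − 7:00 = 1:05 PM on Jul 21.
Subtract 2 hours and 2 minutes → departure 11:03 AM UTC on Jul 21.
Yangon is UTC+6:30: 11:03 AM + 6:30 = 5:33 PM on Jul 21.

5:33 PM on Jul 21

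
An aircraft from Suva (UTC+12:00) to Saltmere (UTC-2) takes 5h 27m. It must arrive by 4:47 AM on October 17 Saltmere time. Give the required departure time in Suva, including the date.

1:20 PM on October 17

Target arrival in UTC: 4:47 AM + 2:00 = 6:47 AM on Oct 17.
Subtract 5 hours 27 minutes → departure 1:20 AM UTC on Oct 17.
Suva is UTC+12:00: 1:20 AM + 12:00 = 1:20 PM on Oct 17.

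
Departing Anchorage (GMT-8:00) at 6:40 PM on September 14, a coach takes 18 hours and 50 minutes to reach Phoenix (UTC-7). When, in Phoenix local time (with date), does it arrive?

Convert departure to UTC: 6:40 PM + 8:00 = 2:40 AM UTC on Sep 15.
Add 18 hours 50 minutes travel time → 9:30 PM UTC.
Phoenix is UTC−7:00, so local arrival = 9:30 PM − 7:00 = 2:30 PM on Sep 15.

2:30 PM on Sep 15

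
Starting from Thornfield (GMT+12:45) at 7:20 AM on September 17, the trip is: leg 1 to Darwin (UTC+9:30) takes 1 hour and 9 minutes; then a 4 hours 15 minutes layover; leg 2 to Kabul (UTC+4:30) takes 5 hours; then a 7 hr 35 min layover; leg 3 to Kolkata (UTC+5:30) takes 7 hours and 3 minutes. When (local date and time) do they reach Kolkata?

Convert departure to UTC: 7:20 AM − 12:45 = 6:35 PM UTC on Sep 16.
Add 1 hour 9 minutes leg 1 → 7:44 PM UTC.
Add 4 hours 15 minutes layover in Darwin → 11:59 PM UTC.
Add 5 hours leg 2 → 4:59 AM UTC (Sep 17).
Add 7 hours 35 minutes layover in Kabul → 12:34 PM UTC.
Add 7 hours and 3 minutes leg 3 → 7:37 PM UTC.
Kolkata is UTC+5:30, so local arrival = 7:37 PM + 5:30 = 1:07 AM on Sep 18.

1:07 AM on September 18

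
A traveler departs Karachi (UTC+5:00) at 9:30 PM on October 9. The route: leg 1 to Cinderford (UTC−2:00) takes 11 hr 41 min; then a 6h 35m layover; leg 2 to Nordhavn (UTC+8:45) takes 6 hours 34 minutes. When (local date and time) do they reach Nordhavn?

2:05 AM on October 11

Convert departure to UTC: 9:30 PM − 5:00 = 4:30 PM UTC on Oct 9.
Add 11 hours and 41 minutes leg 1 → 4:11 AM UTC (Oct 10).
Add 6 hours and 35 minutes layover in Cinderford → 10:46 AM UTC.
Add 6 hours 34 minutes leg 2 → 5:20 PM UTC.
Nordhavn is UTC+8:45, so local arrival = 5:20 PM + 8:45 = 2:05 AM on Oct 11.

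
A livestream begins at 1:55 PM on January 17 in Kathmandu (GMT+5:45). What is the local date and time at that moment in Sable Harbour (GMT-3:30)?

4:40 AM on January 17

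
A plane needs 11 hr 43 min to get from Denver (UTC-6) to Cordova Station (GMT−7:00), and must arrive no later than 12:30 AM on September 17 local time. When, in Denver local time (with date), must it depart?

Target arrival in UTC: 12:30 AM + 7:00 = 7:30 AM on Sep 17.
Subtract 11 hours and 43 minutes → departure 7:47 PM UTC on Sep 16.
Denver is UTC−6:00: 7:47 PM − 6:00 = 1:47 PM on Sep 16.

1:47 PM on September 16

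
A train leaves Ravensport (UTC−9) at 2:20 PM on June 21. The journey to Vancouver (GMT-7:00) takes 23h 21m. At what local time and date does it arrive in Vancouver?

3:41 PM on June 22

Convert departure to UTC: 2:20 PM + 9:00 = 11:20 PM UTC on Jun 21.
Add 23 hours and 21 minutes travel time → 10:41 PM UTC (Jun 22).
Vancouver is UTC−7:00, so local arrival = 10:41 PM − 7:00 = 3:41 PM on Jun 22.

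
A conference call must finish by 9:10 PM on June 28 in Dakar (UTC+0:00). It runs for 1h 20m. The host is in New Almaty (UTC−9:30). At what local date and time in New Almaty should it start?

10:20 AM on June 28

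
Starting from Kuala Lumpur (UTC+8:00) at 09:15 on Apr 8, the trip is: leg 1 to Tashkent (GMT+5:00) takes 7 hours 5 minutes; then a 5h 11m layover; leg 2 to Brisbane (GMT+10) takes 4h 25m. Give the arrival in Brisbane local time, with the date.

Convert departure to UTC: 09:15 − 8:00 = 01:15 UTC on Apr 8.
Add 7 hours and 5 minutes leg 1 → 08:20 UTC.
Add 5 hours and 11 minutes layover in Tashkent → 13:31 UTC.
Add 4 hours 25 minutes leg 2 → 17:56 UTC.
Brisbane is UTC+10:00, so local arrival = 17:56 + 10:00 = 03:56 on Apr 9.

03:56 on April 9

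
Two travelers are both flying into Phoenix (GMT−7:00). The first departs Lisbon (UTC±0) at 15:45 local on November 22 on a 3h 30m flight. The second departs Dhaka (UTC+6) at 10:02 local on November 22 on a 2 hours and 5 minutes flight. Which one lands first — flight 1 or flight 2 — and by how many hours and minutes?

the second, by 13 hours 8 minutes

Flight 1 departs at 15:45 UTC (Nov 22).
+3 hours and 30 minutes → arrive 19:15 UTC on Nov 22.
Flight 2 in UTC: 10:02 − 6:00 = 04:02 on Nov 22.
+2 hours and 5 minutes → arrive 06:07 UTC on Nov 22.
Flight 2 lands earlier by 13 hours 8 minutes.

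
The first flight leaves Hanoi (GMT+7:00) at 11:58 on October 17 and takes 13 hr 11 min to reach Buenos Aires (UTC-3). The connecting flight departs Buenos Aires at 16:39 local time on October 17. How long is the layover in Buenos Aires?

Convert departure to UTC: 11:58 − 7:00 = 04:58 UTC on Oct 17.
Add 13 hours and 11 minutes flight time → 18:09 UTC.
Buenos Aires is UTC−3:00, so local arrival = 18:09 − 3:00 = 15:09 on Oct 17.
Layover = 16:39 − 15:09 = 1 hour 30 minutes.

1 hour 30 minutes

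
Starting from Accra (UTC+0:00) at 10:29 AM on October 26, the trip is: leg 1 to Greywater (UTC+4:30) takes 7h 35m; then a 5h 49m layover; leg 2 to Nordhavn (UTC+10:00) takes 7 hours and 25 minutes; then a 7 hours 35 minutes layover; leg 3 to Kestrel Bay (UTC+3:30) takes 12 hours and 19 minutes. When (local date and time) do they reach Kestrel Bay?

6:42 AM on Oct 28

Accra is at UTC+0, so departure is already 10:29 AM UTC on Oct 26.
Add 7 hours and 35 minutes leg 1 → 6:04 PM UTC.
Add 5 hours 49 minutes layover in Greywater → 11:53 PM UTC.
Add 7 hours 25 minutes leg 2 → 7:18 AM UTC (Oct 27).
Add 7 hours and 35 minutes layover in Nordhavn → 2:53 PM UTC.
Add 12 hours and 19 minutes leg 3 → 3:12 AM UTC (Oct 28).
Kestrel Bay is UTC+3:30, so local arrival = 3:12 AM + 3:30 = 6:42 AM on Oct 28.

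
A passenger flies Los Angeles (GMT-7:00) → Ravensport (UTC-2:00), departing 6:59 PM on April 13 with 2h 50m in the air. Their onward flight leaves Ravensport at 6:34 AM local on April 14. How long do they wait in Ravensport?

Convert departure to UTC: 6:59 PM + 7:00 = 1:59 AM UTC on Apr 14.
Add 2 hours and 50 minutes flight time → 4:49 AM UTC.
Ravensport is UTC−2:00, so local arrival = 4:49 AM − 2:00 = 2:49 AM on Apr 14.
Layover = 6:34 AM − 2:49 AM = 3 hours 45 minutes.

3 hours 45 minutes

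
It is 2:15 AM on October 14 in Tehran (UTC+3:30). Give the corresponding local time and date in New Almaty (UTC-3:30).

In UTC: 2:15 AM − 3:30 = 10:45 PM on Oct 13.
New Almaty is UTC−3:30: 10:45 PM − 3:30 = 7:15 PM on Oct 13.

7:15 PM on October 13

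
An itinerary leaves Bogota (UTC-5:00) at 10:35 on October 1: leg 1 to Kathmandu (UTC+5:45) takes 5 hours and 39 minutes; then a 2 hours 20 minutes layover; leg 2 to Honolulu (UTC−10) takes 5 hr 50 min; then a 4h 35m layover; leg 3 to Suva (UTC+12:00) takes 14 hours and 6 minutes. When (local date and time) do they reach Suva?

12:05 on Oct 3

Convert departure to UTC: 10:35 + 5:00 = 15:35 UTC on Oct 1.
Add 5 hours 39 minutes leg 1 → 21:14 UTC.
Add 2 hours 20 minutes layover in Kathmandu → 23:34 UTC.
Add 5 hours and 50 minutes leg 2 → 05:24 UTC (Oct 2).
Add 4 hours 35 minutes layover in Honolulu → 09:59 UTC.
Add 14 hours 6 minutes leg 3 → 00:05 UTC (Oct 3).
Suva is UTC+12:00, so local arrival = 00:05 + 12:00 = 12:05 on Oct 3.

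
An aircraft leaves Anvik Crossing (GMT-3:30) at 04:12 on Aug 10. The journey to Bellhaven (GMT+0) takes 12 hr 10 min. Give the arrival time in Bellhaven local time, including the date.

19:52 on Aug 10

Convert departure to UTC: 04:12 + 3:30 = 07:42 UTC on Aug 10.
Add 12 hours and 10 minutes travel time → 19:52 UTC.
Bellhaven is UTC+0, so local arrival is the same: 19:52 on Aug 10.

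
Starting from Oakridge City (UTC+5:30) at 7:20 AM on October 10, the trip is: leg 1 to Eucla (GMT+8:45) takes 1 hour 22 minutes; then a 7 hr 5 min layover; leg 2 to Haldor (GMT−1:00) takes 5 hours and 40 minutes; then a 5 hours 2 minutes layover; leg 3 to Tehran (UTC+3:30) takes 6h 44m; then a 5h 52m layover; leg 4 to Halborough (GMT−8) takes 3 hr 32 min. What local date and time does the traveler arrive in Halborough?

5:07 AM on October 11

Convert departure to UTC: 7:20 AM − 5:30 = 1:50 AM UTC on Oct 10.
Add 1 hour 22 minutes leg 1 → 3:12 AM UTC.
Add 7 hours and 5 minutes layover in Eucla → 10:17 AM UTC.
Add 5 hours 40 minutes leg 2 → 3:57 PM UTC.
Add 5 hours 2 minutes layover in Haldor → 8:59 PM UTC.
Add 6 hours and 44 minutes leg 3 → 3:43 AM UTC (Oct 11).
Add 5 hours and 52 minutes layover in Tehran → 9:35 AM UTC.
Add 3 hours and 32 minutes leg 4 → 1:07 PM UTC.
Halborough is UTC−8:00, so local arrival = 1:07 PM − 8:00 = 5:07 AM on Oct 11.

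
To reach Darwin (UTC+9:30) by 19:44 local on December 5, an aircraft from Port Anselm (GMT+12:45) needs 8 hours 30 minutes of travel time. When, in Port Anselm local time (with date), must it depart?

Target arrival in UTC: 19:44 − 9:30 = 10:14 on Dec 5.
Subtract 8 hours 30 minutes → departure 01:44 UTC on Dec 5.
Port Anselm is UTC+12:45: 01:44 + 12:45 = 14:29 on Dec 5.

14:29 on December 5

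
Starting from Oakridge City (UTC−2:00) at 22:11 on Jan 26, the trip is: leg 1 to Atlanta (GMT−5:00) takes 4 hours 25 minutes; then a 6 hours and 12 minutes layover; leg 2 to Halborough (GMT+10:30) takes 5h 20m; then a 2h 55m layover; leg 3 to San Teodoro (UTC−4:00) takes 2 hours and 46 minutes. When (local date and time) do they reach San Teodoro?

Convert departure to UTC: 22:11 + 2:00 = 00:11 UTC on Jan 27.
Add 4 hours and 25 minutes leg 1 → 04:36 UTC.
Add 6 hours and 12 minutes layover in Atlanta → 10:48 UTC.
Add 5 hours 20 minutes leg 2 → 16:08 UTC.
Add 2 hours 55 minutes layover in Halborough → 19:03 UTC.
Add 2 hours and 46 minutes leg 3 → 21:49 UTC.
San Teodoro is UTC−4:00, so local arrival = 21:49 − 4:00 = 17:49 on Jan 27.

17:49 on January 27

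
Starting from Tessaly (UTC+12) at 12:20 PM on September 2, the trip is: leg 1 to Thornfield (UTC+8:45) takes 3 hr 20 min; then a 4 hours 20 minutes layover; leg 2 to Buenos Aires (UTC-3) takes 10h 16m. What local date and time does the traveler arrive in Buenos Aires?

3:16 PM on September 2

Convert departure to UTC: 12:20 PM − 12:00 = 12:20 AM UTC on Sep 2.
Add 3 hours and 20 minutes leg 1 → 3:40 AM UTC.
Add 4 hours 20 minutes layover in Thornfield → 8:00 AM UTC.
Add 10 hours 16 minutes leg 2 → 6:16 PM UTC.
Buenos Aires is UTC−3:00, so local arrival = 6:16 PM − 3:00 = 3:16 PM on Sep 2.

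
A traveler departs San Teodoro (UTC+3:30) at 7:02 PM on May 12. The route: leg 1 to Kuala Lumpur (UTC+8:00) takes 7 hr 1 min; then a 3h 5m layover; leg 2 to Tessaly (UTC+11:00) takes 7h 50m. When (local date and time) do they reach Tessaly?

Convert departure to UTC: 7:02 PM − 3:30 = 3:32 PM UTC on May 12.
Add 7 hours 1 minute leg 1 → 10:33 PM UTC.
Add 3 hours 5 minutes layover in Kuala Lumpur → 1:38 AM UTC (May 13).
Add 7 hours 50 minutes leg 2 → 9:28 AM UTC.
Tessaly is UTC+11:00, so local arrival = 9:28 AM + 11:00 = 8:28 PM on May 13.

8:28 PM on May 13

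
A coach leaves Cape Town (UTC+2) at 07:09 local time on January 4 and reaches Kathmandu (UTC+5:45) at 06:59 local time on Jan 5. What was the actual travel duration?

Departure in UTC: 07:09 − 2:00 = 05:09 on Jan 4.
Arrival in UTC: 06:59 − 5:45 = 01:14 on Jan 5.
Elapsed = 01:14 − 05:09 (+1 day) = 20 hours 5 minutes.

20 hours 5 minutes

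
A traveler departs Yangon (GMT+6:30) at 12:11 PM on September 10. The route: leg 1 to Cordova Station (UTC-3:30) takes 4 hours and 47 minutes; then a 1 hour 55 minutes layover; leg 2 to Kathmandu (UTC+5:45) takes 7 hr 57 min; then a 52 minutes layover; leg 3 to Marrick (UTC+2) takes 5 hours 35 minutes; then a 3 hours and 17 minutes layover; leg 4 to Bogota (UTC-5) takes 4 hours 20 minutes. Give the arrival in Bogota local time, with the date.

Convert departure to UTC: 12:11 PM − 6:30 = 5:41 AM UTC on Sep 10.
Add 4 hours 47 minutes leg 1 → 10:28 AM UTC.
Add 1 hour 55 minutes layover in Cordova Station → 12:23 PM UTC.
Add 7 hours 57 minutes leg 2 → 8:20 PM UTC.
Add 52 minutes layover in Kathmandu → 9:12 PM UTC.
Add 5 hours 35 minutes leg 3 → 2:47 AM UTC (Sep 11).
Add 3 hours 17 minutes layover in Marrick → 6:04 AM UTC.
Add 4 hours 20 minutes leg 4 → 10:24 AM UTC.
Bogota is UTC−5:00, so local arrival = 10:24 AM − 5:00 = 5:24 AM on Sep 11.

5:24 AM on September 11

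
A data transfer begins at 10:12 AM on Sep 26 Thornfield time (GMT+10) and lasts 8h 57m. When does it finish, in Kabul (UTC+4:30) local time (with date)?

1:39 PM on Sep 26

Convert start to UTC: 10:12 AM − 10:00 = 12:12 AM UTC on Sep 26.
Add 8 hours 57 minutes duration → 9:09 AM UTC.
Kabul is UTC+4:30, so local end time = 9:09 AM + 4:30 = 1:39 PM on Sep 26.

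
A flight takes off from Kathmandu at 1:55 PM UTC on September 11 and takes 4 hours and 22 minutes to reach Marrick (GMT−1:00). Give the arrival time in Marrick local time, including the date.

Departure is given in UTC: 1:55 PM on Sep 11.
Add 4 hours and 22 minutes → 6:17 PM UTC.
Marrick is UTC−1:00: 6:17 PM − 1:00 = 5:17 PM on Sep 11.

5:17 PM on Sep 11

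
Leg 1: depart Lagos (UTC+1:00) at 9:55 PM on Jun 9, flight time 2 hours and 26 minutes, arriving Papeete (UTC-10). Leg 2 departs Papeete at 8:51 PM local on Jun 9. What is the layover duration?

Convert departure to UTC: 9:55 PM − 1:00 = 8:55 PM UTC on Jun 9.
Add 2 hours 26 minutes flight time → 11:21 PM UTC.
Papeete is UTC−10:00, so local arrival = 11:21 PM − 10:00 = 1:21 PM on Jun 9.
Layover = 8:51 PM − 1:21 PM = 7 hours 30 minutes.

7 hours 30 minutes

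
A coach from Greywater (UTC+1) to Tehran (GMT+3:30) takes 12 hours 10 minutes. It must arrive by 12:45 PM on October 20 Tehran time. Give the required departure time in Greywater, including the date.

Target arrival in UTC: 12:45 PM − 3:30 = 9:15 AM on Oct 20.
Subtract 12 hours and 10 minutes → departure 9:05 PM UTC on Oct 19.
Greywater is UTC+1:00: 9:05 PM + 1:00 = 10:05 PM on Oct 19.

10:05 PM on October 19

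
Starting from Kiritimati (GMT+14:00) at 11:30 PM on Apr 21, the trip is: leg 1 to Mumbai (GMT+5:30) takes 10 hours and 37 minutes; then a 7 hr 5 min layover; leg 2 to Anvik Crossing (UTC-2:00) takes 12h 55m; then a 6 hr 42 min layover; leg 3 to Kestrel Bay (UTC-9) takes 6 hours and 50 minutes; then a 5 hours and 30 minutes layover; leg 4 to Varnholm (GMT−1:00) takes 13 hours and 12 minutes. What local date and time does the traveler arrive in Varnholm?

Convert departure to UTC: 11:30 PM − 14:00 = 9:30 AM UTC on Apr 21.
Add 10 hours and 37 minutes leg 1 → 8:07 PM UTC.
Add 7 hours and 5 minutes layover in Mumbai → 3:12 AM UTC (Apr 22).
Add 12 hours and 55 minutes leg 2 → 4:07 PM UTC.
Add 6 hours and 42 minutes layover in Anvik Crossing → 10:49 PM UTC.
Add 6 hours 50 minutes leg 3 → 5:39 AM UTC (Apr 23).
Add 5 hours 30 minutes layover in Kestrel Bay → 11:09 AM UTC.
Add 13 hours 12 minutes leg 4 → 12:21 AM UTC (Apr 24).
Varnholm is UTC−1:00, so local arrival = 12:21 AM − 1:00 = 11:21 PM on Apr 23.

11:21 PM on April 23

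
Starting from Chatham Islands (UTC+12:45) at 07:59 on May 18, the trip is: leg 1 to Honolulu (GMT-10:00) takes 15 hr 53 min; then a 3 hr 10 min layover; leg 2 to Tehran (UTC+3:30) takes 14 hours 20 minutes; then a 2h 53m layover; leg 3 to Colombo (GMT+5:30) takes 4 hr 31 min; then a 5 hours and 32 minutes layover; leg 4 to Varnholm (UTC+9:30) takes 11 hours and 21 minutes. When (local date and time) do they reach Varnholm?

14:24 on May 20

Convert departure to UTC: 07:59 − 12:45 = 19:14 UTC on May 17.
Add 15 hours 53 minutes leg 1 → 11:07 UTC (May 18).
Add 3 hours 10 minutes layover in Honolulu → 14:17 UTC.
Add 14 hours 20 minutes leg 2 → 04:37 UTC (May 19).
Add 2 hours 53 minutes layover in Tehran → 07:30 UTC.
Add 4 hours 31 minutes leg 3 → 12:01 UTC.
Add 5 hours and 32 minutes layover in Colombo → 17:33 UTC.
Add 11 hours and 21 minutes leg 4 → 04:54 UTC (May 20).
Varnholm is UTC+9:30, so local arrival = 04:54 + 9:30 = 14:24 on May 20.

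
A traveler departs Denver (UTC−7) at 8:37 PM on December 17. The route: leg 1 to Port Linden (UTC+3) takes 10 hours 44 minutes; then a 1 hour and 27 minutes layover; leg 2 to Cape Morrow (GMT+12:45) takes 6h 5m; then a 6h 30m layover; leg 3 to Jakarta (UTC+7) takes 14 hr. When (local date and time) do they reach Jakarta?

Convert departure to UTC: 8:37 PM + 7:00 = 3:37 AM UTC on Dec 18.
Add 10 hours and 44 minutes leg 1 → 2:21 PM UTC.
Add 1 hour and 27 minutes layover in Port Linden → 3:48 PM UTC.
Add 6 hours 5 minutes leg 2 → 9:53 PM UTC.
Add 6 hours 30 minutes layover in Cape Morrow → 4:23 AM UTC (Dec 19).
Add 14 hours leg 3 → 6:23 PM UTC.
Jakarta is UTC+7:00, so local arrival = 6:23 PM + 7:00 = 1:23 AM on Dec 20.

1:23 AM on December 20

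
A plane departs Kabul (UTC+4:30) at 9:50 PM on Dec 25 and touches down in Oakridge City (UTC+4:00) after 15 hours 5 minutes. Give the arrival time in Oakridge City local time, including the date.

12:25 PM on Dec 26

Convert departure to UTC: 9:50 PM − 4:30 = 5:20 PM UTC on Dec 25.
Add 15 hours 5 minutes travel time → 8:25 AM UTC (Dec 26).
Oakridge City is UTC+4:00, so local arrival = 8:25 AM + 4:00 = 12:25 PM on Dec 26.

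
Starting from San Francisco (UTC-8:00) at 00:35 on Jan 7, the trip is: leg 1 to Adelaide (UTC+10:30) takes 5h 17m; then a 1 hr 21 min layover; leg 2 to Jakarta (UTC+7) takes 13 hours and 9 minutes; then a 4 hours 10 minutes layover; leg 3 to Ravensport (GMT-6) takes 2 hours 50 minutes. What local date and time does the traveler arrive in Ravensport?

Convert departure to UTC: 00:35 + 8:00 = 08:35 UTC on Jan 7.
Add 5 hours 17 minutes leg 1 → 13:52 UTC.
Add 1 hour 21 minutes layover in Adelaide → 15:13 UTC.
Add 13 hours and 9 minutes leg 2 → 04:22 UTC (Jan 8).
Add 4 hours 10 minutes layover in Jakarta → 08:32 UTC.
Add 2 hours 50 minutes leg 3 → 11:22 UTC.
Ravensport is UTC−6:00, so local arrival = 11:22 − 6:00 = 05:22 on Jan 8.

05:22 on Jan 8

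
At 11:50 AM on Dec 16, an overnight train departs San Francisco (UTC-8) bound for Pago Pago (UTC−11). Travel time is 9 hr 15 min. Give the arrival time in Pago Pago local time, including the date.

Convert departure to UTC: 11:50 AM + 8:00 = 7:50 PM UTC on Dec 16.
Add 9 hours 15 minutes travel time → 5:05 AM UTC (Dec 17).
Pago Pago is UTC−11:00, so local arrival = 5:05 AM − 11:00 = 6:05 PM on Dec 16.

6:05 PM on Dec 16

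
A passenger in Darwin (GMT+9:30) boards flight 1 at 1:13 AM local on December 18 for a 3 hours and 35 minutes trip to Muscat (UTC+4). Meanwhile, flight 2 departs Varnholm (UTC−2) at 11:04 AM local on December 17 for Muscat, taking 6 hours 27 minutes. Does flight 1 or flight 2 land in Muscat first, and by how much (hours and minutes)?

Flight 1 in UTC: 1:13 AM − 9:30 = 3:43 PM on Dec 17.
+3 hours and 35 minutes → arrive 7:18 PM UTC on Dec 17.
Flight 2 in UTC: 11:04 AM + 2:00 = 1:04 PM on Dec 17.
+6 hours and 27 minutes → arrive 7:31 PM UTC on Dec 17.
Flight 1 lands earlier by 13 minutes.

the first, by 13 minutes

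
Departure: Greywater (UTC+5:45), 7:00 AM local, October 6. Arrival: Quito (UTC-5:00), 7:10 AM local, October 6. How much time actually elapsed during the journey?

Quito is 10:45 behind Greywater.
Clock-face elapsed time (ignoring zones) is 10 minutes.
Actual elapsed = 10 minutes + 10:45 = 10 hours 55 minutes.

10 hours 55 minutes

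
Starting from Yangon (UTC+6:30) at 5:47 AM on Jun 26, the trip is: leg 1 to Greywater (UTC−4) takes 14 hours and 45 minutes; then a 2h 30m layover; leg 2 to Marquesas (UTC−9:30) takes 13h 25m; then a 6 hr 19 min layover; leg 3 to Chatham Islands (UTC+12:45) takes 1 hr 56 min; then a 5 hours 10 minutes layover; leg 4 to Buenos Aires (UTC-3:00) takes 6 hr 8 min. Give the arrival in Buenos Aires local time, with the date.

Convert departure to UTC: 5:47 AM − 6:30 = 11:17 PM UTC on Jun 25.
Add 14 hours and 45 minutes leg 1 → 2:02 PM UTC (Jun 26).
Add 2 hours and 30 minutes layover in Greywater → 4:32 PM UTC.
Add 13 hours 25 minutes leg 2 → 5:57 AM UTC (Jun 27).
Add 6 hours 19 minutes layover in Marquesas → 12:16 PM UTC.
Add 1 hour 56 minutes leg 3 → 2:12 PM UTC.
Add 5 hours 10 minutes layover in Chatham Islands → 7:22 PM UTC.
Add 6 hours and 8 minutes leg 4 → 1:30 AM UTC (Jun 28).
Buenos Aires is UTC−3:00, so local arrival = 1:30 AM − 3:00 = 10:30 PM on Jun 27.

10:30 PM on June 27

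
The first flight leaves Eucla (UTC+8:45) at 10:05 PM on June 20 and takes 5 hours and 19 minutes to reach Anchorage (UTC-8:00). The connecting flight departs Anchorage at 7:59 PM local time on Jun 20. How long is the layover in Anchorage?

9 hours 20 minutes

Convert departure to UTC: 10:05 PM − 8:45 = 1:20 PM UTC on Jun 20.
Add 5 hours and 19 minutes flight time → 6:39 PM UTC.
Anchorage is UTC−8:00, so local arrival = 6:39 PM − 8:00 = 10:39 AM on Jun 20.
Layover = 7:59 PM − 10:39 AM = 9 hours 20 minutes.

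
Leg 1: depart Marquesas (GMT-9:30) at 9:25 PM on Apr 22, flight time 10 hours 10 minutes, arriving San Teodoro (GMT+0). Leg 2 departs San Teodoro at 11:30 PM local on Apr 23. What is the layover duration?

Convert departure to UTC: 9:25 PM + 9:30 = 6:55 AM UTC on Apr 23.
Add 10 hours and 10 minutes flight time → 5:05 PM UTC.
San Teodoro is UTC+0, so local arrival is the same: 5:05 PM on Apr 23.
Layover = 11:30 PM − 5:05 PM = 6 hours 25 minutes.

6 hours 25 minutes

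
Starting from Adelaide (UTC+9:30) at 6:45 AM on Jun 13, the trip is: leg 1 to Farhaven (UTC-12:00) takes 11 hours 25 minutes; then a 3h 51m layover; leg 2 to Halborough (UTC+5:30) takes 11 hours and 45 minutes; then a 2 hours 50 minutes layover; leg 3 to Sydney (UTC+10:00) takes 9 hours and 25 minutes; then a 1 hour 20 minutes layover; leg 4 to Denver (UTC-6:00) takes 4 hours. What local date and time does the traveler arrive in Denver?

Convert departure to UTC: 6:45 AM − 9:30 = 9:15 PM UTC on Jun 12.
Add 11 hours and 25 minutes leg 1 → 8:40 AM UTC (Jun 13).
Add 3 hours 51 minutes layover in Farhaven → 12:31 PM UTC.
Add 11 hours 45 minutes leg 2 → 12:16 AM UTC (Jun 14).
Add 2 hours and 50 minutes layover in Halborough → 3:06 AM UTC.
Add 9 hours and 25 minutes leg 3 → 12:31 PM UTC.
Add 1 hour and 20 minutes layover in Sydney → 1:51 PM UTC.
Add 4 hours leg 4 → 5:51 PM UTC.
Denver is UTC−6:00, so local arrival = 5:51 PM − 6:00 = 11:51 AM on Jun 14.

11:51 AM on June 14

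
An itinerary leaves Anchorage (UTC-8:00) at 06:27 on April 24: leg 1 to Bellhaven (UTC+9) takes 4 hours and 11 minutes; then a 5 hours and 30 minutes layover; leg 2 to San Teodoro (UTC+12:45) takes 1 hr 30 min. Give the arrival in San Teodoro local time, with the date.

14:23 on April 25

Convert departure to UTC: 06:27 + 8:00 = 14:27 UTC on Apr 24.
Add 4 hours 11 minutes leg 1 → 18:38 UTC.
Add 5 hours 30 minutes layover in Bellhaven → 00:08 UTC (Apr 25).
Add 1 hour and 30 minutes leg 2 → 01:38 UTC.
San Teodoro is UTC+12:45, so local arrival = 01:38 + 12:45 = 14:23 on Apr 25.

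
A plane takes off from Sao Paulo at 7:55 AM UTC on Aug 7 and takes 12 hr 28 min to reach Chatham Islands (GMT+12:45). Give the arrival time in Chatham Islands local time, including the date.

9:08 AM on Aug 8

Departure is given in UTC: 7:55 AM on Aug 7.
Add 12 hours 28 minutes → 8:23 PM UTC.
Chatham Islands is UTC+12:45: 8:23 PM + 12:45 = 9:08 AM on Aug 8.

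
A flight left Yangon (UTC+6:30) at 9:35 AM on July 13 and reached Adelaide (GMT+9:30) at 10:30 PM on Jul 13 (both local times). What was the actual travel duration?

Departure in UTC: 9:35 AM − 6:30 = 3:05 AM on Jul 13.
Arrival in UTC: 10:30 PM − 9:30 = 1:00 PM on Jul 13.
Elapsed = 1:00 PM − 3:05 AM = 9 hours 55 minutes.

9 hours 55 minutes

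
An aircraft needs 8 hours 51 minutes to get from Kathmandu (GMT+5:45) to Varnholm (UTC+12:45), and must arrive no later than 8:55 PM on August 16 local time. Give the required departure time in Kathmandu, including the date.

Target arrival in UTC: 8:55 PM − 12:45 = 8:10 AM on Aug 16.
Subtract 8 hours and 51 minutes → departure 11:19 PM UTC on Aug 15.
Kathmandu is UTC+5:45: 11:19 PM + 5:45 = 5:04 AM on Aug 16.

5:04 AM on August 16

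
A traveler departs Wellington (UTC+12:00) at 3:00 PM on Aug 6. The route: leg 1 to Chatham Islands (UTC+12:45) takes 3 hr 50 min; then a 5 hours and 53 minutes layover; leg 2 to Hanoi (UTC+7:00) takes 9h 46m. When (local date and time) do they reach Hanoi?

5:29 AM on August 7

Convert departure to UTC: 3:00 PM − 12:00 = 3:00 AM UTC on Aug 6.
Add 3 hours 50 minutes leg 1 → 6:50 AM UTC.
Add 5 hours 53 minutes layover in Chatham Islands → 12:43 PM UTC.
Add 9 hours and 46 minutes leg 2 → 10:29 PM UTC.
Hanoi is UTC+7:00, so local arrival = 10:29 PM + 7:00 = 5:29 AM on Aug 7.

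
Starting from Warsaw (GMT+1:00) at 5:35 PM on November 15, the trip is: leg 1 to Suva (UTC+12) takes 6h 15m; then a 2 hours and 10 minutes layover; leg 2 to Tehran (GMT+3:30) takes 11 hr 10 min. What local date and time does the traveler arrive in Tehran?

3:40 PM on November 16

Convert departure to UTC: 5:35 PM − 1:00 = 4:35 PM UTC on Nov 15.
Add 6 hours 15 minutes leg 1 → 10:50 PM UTC.
Add 2 hours and 10 minutes layover in Suva → 1:00 AM UTC (Nov 16).
Add 11 hours 10 minutes leg 2 → 12:10 PM UTC.
Tehran is UTC+3:30, so local arrival = 12:10 PM + 3:30 = 3:40 PM on Nov 16.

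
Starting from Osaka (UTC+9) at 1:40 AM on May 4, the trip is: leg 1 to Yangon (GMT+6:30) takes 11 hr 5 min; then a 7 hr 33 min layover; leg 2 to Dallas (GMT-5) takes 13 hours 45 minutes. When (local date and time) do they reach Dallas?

8:03 PM on May 4

Convert departure to UTC: 1:40 AM − 9:00 = 4:40 PM UTC on May 3.
Add 11 hours 5 minutes leg 1 → 3:45 AM UTC (May 4).
Add 7 hours and 33 minutes layover in Yangon → 11:18 AM UTC.
Add 13 hours and 45 minutes leg 2 → 1:03 AM UTC (May 5).
Dallas is UTC−5:00, so local arrival = 1:03 AM − 5:00 = 8:03 PM on May 4.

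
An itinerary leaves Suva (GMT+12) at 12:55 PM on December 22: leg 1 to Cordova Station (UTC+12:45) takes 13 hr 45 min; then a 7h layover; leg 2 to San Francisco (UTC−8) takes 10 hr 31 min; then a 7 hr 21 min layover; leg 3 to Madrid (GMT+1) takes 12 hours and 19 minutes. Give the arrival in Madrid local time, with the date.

Convert departure to UTC: 12:55 PM − 12:00 = 12:55 AM UTC on Dec 22.
Add 13 hours and 45 minutes leg 1 → 2:40 PM UTC.
Add 7 hours layover in Cordova Station → 9:40 PM UTC.
Add 10 hours and 31 minutes leg 2 → 8:11 AM UTC (Dec 23).
Add 7 hours 21 minutes layover in San Francisco → 3:32 PM UTC.
Add 12 hours 19 minutes leg 3 → 3:51 AM UTC (Dec 24).
Madrid is UTC+1:00, so local arrival = 3:51 AM + 1:00 = 4:51 AM on Dec 24.

4:51 AM on December 24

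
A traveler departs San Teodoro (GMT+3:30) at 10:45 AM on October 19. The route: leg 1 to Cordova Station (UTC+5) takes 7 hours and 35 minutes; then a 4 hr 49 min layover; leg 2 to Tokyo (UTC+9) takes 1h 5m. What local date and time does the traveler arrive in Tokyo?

5:44 AM on October 20

Convert departure to UTC: 10:45 AM − 3:30 = 7:15 AM UTC on Oct 19.
Add 7 hours 35 minutes leg 1 → 2:50 PM UTC.
Add 4 hours 49 minutes layover in Cordova Station → 7:39 PM UTC.
Add 1 hour 5 minutes leg 2 → 8:44 PM UTC.
Tokyo is UTC+9:00, so local arrival = 8:44 PM + 9:00 = 5:44 AM on Oct 20.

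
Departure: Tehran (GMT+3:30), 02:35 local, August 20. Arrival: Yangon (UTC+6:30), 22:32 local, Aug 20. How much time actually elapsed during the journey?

Yangon is 3:00 ahead of Tehran.
Clock-face elapsed time (ignoring zones) is 19 hours 57 minutes.
Actual elapsed = 19 hours 57 minutes − 3:00 = 16 hours 57 minutes.

16 hours 57 minutes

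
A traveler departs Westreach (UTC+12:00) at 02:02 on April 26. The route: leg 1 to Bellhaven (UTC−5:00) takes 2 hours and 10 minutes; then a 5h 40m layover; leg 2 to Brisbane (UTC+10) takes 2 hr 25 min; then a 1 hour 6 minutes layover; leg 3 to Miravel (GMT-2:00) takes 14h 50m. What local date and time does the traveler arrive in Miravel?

Convert departure to UTC: 02:02 − 12:00 = 14:02 UTC on Apr 25.
Add 2 hours 10 minutes leg 1 → 16:12 UTC.
Add 5 hours and 40 minutes layover in Bellhaven → 21:52 UTC.
Add 2 hours 25 minutes leg 2 → 00:17 UTC (Apr 26).
Add 1 hour 6 minutes layover in Brisbane → 01:23 UTC.
Add 14 hours 50 minutes leg 3 → 16:13 UTC.
Miravel is UTC−2:00, so local arrival = 16:13 − 2:00 = 14:13 on Apr 26.

14:13 on April 26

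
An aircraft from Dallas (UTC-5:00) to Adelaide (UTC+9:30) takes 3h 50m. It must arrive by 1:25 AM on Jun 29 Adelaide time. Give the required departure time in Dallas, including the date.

Target arrival in UTC: 1:25 AM − 9:30 = 3:55 PM on Jun 28.
Subtract 3 hours and 50 minutes → departure 12:05 PM UTC on Jun 28.
Dallas is UTC−5:00: 12:05 PM − 5:00 = 7:05 AM on Jun 28.

7:05 AM on June 28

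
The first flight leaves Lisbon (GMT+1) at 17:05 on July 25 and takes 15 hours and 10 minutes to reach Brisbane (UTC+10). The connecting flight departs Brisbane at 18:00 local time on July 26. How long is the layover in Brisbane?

45 minutes

Convert departure to UTC: 17:05 − 1:00 = 16:05 UTC on Jul 25.
Add 15 hours 10 minutes flight time → 07:15 UTC (Jul 26).
Brisbane is UTC+10:00, so local arrival = 07:15 + 10:00 = 17:15 on Jul 26.
Layover = 18:00 − 17:15 = 45 minutes.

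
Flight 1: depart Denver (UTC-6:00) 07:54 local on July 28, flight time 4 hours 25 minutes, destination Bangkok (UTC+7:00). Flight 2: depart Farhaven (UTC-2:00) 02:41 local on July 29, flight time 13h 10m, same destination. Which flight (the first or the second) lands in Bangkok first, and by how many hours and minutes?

Flight 1 in UTC: 07:54 + 6:00 = 13:54 on Jul 28.
+4 hours and 25 minutes → arrive 18:19 UTC on Jul 28.
Flight 2 in UTC: 02:41 + 2:00 = 04:41 on Jul 29.
+13 hours 10 minutes → arrive 17:51 UTC on Jul 29.
Flight 1 lands earlier by 23 hours 32 minutes.

the first, by 23 hours 32 minutes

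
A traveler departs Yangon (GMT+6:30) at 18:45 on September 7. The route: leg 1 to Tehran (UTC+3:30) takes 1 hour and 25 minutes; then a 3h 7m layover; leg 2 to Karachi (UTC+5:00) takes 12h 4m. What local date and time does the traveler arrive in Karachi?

Convert departure to UTC: 18:45 − 6:30 = 12:15 UTC on Sep 7.
Add 1 hour 25 minutes leg 1 → 13:40 UTC.
Add 3 hours and 7 minutes layover in Tehran → 16:47 UTC.
Add 12 hours 4 minutes leg 2 → 04:51 UTC (Sep 8).
Karachi is UTC+5:00, so local arrival = 04:51 + 5:00 = 09:51 on Sep 8.

09:51 on September 8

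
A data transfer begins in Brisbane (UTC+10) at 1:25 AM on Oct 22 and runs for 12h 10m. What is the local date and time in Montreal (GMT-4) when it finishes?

Convert start to UTC: 1:25 AM − 10:00 = 3:25 PM UTC on Oct 21.
Add 12 hours and 10 minutes duration → 3:35 AM UTC (Oct 22).
Montreal is UTC−4:00, so local end time = 3:35 AM − 4:00 = 11:35 PM on Oct 21.

11:35 PM on Oct 21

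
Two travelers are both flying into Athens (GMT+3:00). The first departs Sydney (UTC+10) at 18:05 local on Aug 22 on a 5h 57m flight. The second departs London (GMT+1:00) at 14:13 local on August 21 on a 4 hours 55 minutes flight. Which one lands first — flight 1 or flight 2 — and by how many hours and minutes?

Flight 1 in UTC: 18:05 − 10:00 = 08:05 on Aug 22.
+5 hours 57 minutes → arrive 14:02 UTC on Aug 22.
Flight 2 in UTC: 14:13 − 1:00 = 13:13 on Aug 21.
+4 hours 55 minutes → arrive 18:08 UTC on Aug 21.
Flight 2 lands earlier by 19 hours 54 minutes.

the second, by 19 hours 54 minutes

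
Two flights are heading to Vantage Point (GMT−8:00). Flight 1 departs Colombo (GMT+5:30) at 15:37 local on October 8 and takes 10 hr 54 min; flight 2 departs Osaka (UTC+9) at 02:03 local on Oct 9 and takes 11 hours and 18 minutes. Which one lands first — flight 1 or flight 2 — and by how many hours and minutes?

Flight 1 in UTC: 15:37 − 5:30 = 10:07 on Oct 8.
+10 hours and 54 minutes → arrive 21:01 UTC on Oct 8.
Flight 2 in UTC: 02:03 − 9:00 = 17:03 on Oct 8.
+11 hours 18 minutes → arrive 04:21 UTC on Oct 9.
Flight 1 lands earlier by 7 hours 20 minutes.

the first, by 7 hours 20 minutes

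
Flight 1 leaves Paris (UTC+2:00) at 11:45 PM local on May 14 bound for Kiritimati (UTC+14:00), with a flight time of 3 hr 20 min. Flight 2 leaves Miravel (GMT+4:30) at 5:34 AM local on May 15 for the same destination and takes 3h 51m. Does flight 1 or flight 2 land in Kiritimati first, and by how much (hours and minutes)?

Flight 1 in UTC: 11:45 PM − 2:00 = 9:45 PM on May 14.
+3 hours and 20 minutes → arrive 1:05 AM UTC on May 15.
Flight 2 in UTC: 5:34 AM − 4:30 = 1:04 AM on May 15.
+3 hours and 51 minutes → arrive 4:55 AM UTC on May 15.
Flight 1 lands earlier by 3 hours 50 minutes.

the first, by 3 hours 50 minutes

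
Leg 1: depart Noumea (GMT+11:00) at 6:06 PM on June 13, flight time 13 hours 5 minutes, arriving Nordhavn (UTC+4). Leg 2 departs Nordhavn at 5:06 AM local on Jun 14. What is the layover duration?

Convert departure to UTC: 6:06 PM − 11:00 = 7:06 AM UTC on Jun 13.
Add 13 hours 5 minutes flight time → 8:11 PM UTC.
Nordhavn is UTC+4:00, so local arrival = 8:11 PM + 4:00 = 12:11 AM on Jun 14.
Layover = 5:06 AM − 12:11 AM = 4 hours 55 minutes.

4 hours 55 minutes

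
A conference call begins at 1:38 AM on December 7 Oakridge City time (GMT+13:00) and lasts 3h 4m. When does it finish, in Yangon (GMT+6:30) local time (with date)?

10:12 PM on December 6

Convert start to UTC: 1:38 AM − 13:00 = 12:38 PM UTC on Dec 6.
Add 3 hours 4 minutes duration → 3:42 PM UTC.
Yangon is UTC+6:30, so local end time = 3:42 PM + 6:30 = 10:12 PM on Dec 6.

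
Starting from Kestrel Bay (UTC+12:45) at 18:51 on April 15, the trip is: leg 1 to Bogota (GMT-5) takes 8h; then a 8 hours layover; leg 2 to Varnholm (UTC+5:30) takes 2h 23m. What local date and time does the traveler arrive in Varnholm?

Convert departure to UTC: 18:51 − 12:45 = 06:06 UTC on Apr 15.
Add 8 hours leg 1 → 14:06 UTC.
Add 8 hours layover in Bogota → 22:06 UTC.
Add 2 hours 23 minutes leg 2 → 00:29 UTC (Apr 16).
Varnholm is UTC+5:30, so local arrival = 00:29 + 5:30 = 05:59 on Apr 16.

05:59 on April 16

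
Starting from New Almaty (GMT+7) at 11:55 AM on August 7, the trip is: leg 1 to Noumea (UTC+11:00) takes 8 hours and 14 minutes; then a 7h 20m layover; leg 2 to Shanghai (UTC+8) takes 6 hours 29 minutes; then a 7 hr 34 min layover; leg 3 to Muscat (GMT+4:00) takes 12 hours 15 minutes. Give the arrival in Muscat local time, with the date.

2:47 AM on August 9

Convert departure to UTC: 11:55 AM − 7:00 = 4:55 AM UTC on Aug 7.
Add 8 hours and 14 minutes leg 1 → 1:09 PM UTC.
Add 7 hours and 20 minutes layover in Noumea → 8:29 PM UTC.
Add 6 hours 29 minutes leg 2 → 2:58 AM UTC (Aug 8).
Add 7 hours and 34 minutes layover in Shanghai → 10:32 AM UTC.
Add 12 hours 15 minutes leg 3 → 10:47 PM UTC.
Muscat is UTC+4:00, so local arrival = 10:47 PM + 4:00 = 2:47 AM on Aug 9.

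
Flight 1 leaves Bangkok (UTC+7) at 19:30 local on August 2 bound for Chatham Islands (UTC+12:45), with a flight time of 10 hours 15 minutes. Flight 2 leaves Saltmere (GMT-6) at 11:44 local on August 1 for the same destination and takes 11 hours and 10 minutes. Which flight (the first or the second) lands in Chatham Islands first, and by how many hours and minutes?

Flight 1 in UTC: 19:30 − 7:00 = 12:30 on Aug 2.
+10 hours 15 minutes → arrive 22:45 UTC on Aug 2.
Flight 2 in UTC: 11:44 + 6:00 = 17:44 on Aug 1.
+11 hours and 10 minutes → arrive 04:54 UTC on Aug 2.
Flight 2 lands earlier by 17 hours 51 minutes.

the second, by 17 hours 51 minutes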